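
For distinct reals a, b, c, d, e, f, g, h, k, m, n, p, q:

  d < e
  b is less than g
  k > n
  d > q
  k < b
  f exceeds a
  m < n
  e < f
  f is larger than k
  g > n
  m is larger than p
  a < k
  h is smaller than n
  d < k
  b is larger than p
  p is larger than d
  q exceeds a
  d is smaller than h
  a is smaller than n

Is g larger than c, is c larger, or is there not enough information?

Following every chain through c: nothing is chained to c.
g is not reached, and no chain runs the other way from g to c.
So the given relations leave the order of c and g undetermined.

undetermined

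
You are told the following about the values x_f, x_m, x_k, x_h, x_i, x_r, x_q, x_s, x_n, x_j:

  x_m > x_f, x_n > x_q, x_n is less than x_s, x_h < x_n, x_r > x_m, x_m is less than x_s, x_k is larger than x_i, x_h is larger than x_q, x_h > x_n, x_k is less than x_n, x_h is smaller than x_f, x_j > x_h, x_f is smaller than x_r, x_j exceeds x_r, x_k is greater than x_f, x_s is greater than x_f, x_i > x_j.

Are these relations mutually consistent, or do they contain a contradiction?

inconsistent

We have x_n < x_h stated directly, yet also x_h < x_f < x_m < x_r < x_j < x_i < x_k < x_n by chaining the others — so x_h < x_n. Contradiction.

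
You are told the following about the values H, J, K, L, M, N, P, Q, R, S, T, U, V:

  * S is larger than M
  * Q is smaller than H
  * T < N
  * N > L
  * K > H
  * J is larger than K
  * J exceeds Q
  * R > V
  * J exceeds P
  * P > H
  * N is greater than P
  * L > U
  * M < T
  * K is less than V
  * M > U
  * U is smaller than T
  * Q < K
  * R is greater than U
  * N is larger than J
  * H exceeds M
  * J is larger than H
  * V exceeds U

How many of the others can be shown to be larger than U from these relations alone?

11

Directly above U: L, M, V, T, R.
One step further: H, S, N (8 so far).
One step further: K, P, J (11 so far).
No other element is forced above U by the given relations, so the count is 11.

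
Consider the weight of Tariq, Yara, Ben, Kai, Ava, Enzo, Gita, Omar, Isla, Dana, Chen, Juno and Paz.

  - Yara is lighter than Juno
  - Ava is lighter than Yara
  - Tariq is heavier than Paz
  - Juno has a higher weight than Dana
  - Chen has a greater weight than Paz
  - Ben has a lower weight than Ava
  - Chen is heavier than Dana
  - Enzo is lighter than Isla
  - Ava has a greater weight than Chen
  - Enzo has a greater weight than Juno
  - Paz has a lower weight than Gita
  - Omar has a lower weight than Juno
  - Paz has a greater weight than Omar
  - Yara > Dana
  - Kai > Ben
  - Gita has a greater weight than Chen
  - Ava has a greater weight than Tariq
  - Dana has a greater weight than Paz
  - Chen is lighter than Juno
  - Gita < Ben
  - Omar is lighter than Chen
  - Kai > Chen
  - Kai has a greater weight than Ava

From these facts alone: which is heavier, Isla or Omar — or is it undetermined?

Chaining the given relations: Omar < Paz < Dana < Chen < Gita < Ben < Ava < Yara < Juno < Enzo < Isla.
So Isla is heavier.

Isla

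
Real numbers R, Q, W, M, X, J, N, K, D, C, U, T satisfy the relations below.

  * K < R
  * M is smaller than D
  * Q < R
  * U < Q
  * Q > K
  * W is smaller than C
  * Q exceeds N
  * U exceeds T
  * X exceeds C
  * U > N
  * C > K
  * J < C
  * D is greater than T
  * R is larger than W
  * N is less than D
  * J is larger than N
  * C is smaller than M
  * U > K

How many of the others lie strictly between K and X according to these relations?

Chaining upward from K reaches: U, C, M, Q, R, D.
Chaining downward from X reaches: W, N, J, C.
Strictly between K and X are those in both lists: C — 1 element.

1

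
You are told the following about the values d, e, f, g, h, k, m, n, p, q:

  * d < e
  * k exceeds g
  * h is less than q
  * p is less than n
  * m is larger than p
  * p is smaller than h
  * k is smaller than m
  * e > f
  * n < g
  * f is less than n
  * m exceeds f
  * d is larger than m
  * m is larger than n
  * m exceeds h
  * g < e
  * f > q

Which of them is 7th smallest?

k

Piecing the relations together gives one ordering: p < h < q < f < n < g < k < m < d < e.
Counting 7 from the smallest end gives k.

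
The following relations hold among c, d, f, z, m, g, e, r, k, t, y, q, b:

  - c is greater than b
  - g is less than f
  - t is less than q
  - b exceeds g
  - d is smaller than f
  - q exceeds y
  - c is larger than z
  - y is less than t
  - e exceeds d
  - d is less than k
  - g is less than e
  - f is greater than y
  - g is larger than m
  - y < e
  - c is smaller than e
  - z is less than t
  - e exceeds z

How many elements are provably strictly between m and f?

The relations place m below f. An element lies strictly between them when it is forced above m and also forced below f.
Above m: {g, b, c, e}. Below f: {g, d, y}.
Intersection: {g} — 1.

1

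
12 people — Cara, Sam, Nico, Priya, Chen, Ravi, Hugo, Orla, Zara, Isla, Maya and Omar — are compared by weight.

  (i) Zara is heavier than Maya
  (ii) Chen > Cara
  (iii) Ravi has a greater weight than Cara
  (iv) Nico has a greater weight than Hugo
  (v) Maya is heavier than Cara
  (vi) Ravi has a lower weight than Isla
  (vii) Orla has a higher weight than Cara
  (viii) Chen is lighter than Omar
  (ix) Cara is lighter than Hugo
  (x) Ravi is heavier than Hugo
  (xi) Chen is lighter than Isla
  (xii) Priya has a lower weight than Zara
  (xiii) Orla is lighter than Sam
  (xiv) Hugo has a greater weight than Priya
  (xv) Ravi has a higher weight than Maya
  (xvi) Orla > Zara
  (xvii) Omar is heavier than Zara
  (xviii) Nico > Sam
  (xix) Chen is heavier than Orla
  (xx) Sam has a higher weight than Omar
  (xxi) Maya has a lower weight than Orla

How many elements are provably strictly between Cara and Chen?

3

Chaining upward from Cara reaches: Maya, Zara, Orla, Omar, Hugo, Sam, Nico, Ravi, Isla.
Chaining downward from Chen reaches: Priya, Maya, Zara, Orla.
Strictly between Cara and Chen are those in both lists: Maya, Zara, Orla — 3 elements.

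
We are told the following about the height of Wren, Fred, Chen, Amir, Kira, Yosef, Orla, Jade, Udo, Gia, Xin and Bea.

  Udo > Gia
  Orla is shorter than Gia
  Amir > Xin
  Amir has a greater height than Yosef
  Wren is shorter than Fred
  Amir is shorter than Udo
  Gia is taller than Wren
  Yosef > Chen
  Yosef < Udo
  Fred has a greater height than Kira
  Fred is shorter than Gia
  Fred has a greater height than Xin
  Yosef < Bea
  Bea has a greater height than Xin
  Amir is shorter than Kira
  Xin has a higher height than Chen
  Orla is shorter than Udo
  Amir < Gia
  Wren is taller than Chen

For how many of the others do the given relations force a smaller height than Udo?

Directly below Udo: Yosef, Amir, Orla, Gia.
One step further: Chen, Xin, Wren, Fred (8 so far).
One step further: Kira (9 so far).
No other element is forced below Udo by the given relations, so the count is 9.

9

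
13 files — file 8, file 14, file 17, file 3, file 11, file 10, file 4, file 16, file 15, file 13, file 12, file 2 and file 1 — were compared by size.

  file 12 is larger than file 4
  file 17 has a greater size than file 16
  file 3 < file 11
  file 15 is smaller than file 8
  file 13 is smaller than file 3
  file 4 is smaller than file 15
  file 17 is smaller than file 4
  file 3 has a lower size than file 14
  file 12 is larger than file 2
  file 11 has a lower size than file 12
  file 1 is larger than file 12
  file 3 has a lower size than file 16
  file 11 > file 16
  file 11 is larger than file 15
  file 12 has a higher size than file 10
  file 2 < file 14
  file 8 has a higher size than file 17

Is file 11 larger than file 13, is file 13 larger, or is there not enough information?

file 13 < file 3 and file 3 < file 16 give file 13 < file 16.
With file 16 < file 17: file 13 < file 3 < file 16 < file 17.
With file 17 < file 4: file 13 < file 3 < file 16 < file 17 < file 4.
Then file 4 < file 15 extends the chain to file 15.
With file 15 < file 11: file 13 < file 3 < file 16 < file 17 < file 4 < file 15 < file 11.
So file 11 is larger.

file 11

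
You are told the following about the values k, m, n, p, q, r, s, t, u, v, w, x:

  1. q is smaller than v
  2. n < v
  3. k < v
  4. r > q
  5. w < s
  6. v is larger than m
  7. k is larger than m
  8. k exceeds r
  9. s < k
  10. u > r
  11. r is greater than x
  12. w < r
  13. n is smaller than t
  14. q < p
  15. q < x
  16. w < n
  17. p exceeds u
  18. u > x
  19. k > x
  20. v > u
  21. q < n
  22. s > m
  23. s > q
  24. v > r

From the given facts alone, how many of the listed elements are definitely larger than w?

8

Directly above w: n, s, r.
One step further: u, k, v, t (7 so far).
One step further: p (8 so far).
No other element is forced above w by the given relations, so the count is 8.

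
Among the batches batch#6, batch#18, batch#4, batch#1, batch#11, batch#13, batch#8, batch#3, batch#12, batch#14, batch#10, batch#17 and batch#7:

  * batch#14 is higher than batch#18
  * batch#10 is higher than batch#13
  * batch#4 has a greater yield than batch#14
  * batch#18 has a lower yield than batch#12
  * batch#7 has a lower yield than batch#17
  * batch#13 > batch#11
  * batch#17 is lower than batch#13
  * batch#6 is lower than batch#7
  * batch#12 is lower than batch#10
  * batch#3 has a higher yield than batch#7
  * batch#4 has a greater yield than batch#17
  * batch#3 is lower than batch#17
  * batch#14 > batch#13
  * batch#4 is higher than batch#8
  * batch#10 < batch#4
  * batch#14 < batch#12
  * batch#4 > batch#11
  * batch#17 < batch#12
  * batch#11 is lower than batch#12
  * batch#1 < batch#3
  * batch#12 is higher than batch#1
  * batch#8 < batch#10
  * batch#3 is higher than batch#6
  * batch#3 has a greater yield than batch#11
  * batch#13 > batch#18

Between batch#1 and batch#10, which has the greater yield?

Link the given pairs in sequence: batch#1 < batch#3; batch#3 < batch#17; batch#17 < batch#13; batch#13 < batch#14; batch#14 < batch#12; batch#12 < batch#10.
Chaining these gives batch#1 < batch#3 < batch#17 < batch#13 < batch#14 < batch#12 < batch#10.
So batch#1 < batch#10; batch#10 is the higher of the two.

batch#10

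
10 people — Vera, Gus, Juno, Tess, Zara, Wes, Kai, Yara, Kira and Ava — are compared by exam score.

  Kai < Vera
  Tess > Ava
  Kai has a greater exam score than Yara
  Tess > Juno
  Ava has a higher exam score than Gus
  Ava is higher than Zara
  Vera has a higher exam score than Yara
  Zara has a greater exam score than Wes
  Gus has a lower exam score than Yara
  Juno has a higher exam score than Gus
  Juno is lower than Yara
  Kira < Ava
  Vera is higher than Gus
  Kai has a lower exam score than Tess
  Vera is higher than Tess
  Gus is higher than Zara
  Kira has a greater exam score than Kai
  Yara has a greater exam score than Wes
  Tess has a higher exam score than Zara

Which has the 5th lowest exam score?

Yara

The consecutive relations fix a unique order: Wes < Zara < Gus < Juno < Yara < Kai < Kira < Ava < Tess < Vera.
Counting 5 from the smallest end gives Yara.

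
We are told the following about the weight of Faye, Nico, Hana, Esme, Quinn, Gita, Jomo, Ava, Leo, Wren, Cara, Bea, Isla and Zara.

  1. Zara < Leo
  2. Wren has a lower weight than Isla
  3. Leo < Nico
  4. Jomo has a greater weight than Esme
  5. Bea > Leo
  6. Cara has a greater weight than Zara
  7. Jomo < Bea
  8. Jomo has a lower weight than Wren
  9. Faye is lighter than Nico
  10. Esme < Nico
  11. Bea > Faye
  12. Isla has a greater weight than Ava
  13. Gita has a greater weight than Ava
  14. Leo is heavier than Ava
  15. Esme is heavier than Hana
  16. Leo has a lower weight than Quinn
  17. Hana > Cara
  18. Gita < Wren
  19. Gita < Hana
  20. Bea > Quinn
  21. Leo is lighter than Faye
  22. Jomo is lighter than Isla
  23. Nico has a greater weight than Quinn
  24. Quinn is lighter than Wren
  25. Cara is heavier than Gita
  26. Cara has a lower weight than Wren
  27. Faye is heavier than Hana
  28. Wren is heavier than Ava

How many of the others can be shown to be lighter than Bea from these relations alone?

10

From Bea the given relations immediately reach Leo, Quinn, Jomo, Faye.
From those, Ava, Zara, Hana, Esme — 8 in total.
From those, Gita, Cara — 10 in total.
No other element is forced below Bea by the given relations, so the count is 10.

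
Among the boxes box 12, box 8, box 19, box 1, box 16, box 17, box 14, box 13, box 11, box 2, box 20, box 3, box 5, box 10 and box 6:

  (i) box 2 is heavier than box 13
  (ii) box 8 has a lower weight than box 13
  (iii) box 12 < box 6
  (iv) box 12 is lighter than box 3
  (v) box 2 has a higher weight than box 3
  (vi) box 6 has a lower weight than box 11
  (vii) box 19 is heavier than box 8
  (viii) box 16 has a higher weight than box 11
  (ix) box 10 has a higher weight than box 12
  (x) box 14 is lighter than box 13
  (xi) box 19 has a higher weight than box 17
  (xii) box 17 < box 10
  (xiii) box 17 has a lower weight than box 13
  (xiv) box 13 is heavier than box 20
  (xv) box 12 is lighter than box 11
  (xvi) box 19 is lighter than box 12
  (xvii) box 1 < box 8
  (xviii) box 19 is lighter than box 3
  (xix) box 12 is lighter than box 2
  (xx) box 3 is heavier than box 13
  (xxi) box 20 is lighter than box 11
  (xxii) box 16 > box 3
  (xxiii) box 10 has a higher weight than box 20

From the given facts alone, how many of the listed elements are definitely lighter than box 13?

The elements the relations force below box 13 are box 1, box 8, box 20, box 17, box 14 — no chain reaches any other.
That is 5.

5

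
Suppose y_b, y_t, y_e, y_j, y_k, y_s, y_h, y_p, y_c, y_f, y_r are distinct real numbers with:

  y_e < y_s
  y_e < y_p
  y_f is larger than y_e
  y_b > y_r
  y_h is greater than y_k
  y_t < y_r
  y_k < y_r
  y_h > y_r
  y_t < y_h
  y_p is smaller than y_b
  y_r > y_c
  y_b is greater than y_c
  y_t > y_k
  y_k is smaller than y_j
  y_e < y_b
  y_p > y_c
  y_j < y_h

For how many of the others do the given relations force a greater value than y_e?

4

From y_e the given relations immediately reach y_f, y_p, y_b, y_s.
Nothing else is reachable above y_e; 4 in all.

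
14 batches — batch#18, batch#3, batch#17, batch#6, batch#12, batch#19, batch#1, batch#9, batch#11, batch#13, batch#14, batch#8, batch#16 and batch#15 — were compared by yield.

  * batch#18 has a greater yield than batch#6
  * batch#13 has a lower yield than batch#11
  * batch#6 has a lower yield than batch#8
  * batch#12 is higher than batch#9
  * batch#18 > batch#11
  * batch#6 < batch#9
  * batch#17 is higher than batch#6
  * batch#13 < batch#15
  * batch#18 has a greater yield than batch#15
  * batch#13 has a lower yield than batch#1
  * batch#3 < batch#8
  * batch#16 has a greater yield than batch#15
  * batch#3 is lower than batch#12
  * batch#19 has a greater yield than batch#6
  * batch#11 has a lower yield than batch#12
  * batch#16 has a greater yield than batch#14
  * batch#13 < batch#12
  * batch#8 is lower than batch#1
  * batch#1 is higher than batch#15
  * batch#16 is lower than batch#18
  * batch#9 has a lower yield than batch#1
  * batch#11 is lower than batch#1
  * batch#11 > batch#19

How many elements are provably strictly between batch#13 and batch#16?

Chaining upward from batch#13 reaches: batch#11, batch#15, batch#18, batch#12, batch#1.
Chaining downward from batch#16 reaches: batch#15, batch#14.
Strictly between batch#13 and batch#16 are those in both lists: batch#15 — 1 element.

1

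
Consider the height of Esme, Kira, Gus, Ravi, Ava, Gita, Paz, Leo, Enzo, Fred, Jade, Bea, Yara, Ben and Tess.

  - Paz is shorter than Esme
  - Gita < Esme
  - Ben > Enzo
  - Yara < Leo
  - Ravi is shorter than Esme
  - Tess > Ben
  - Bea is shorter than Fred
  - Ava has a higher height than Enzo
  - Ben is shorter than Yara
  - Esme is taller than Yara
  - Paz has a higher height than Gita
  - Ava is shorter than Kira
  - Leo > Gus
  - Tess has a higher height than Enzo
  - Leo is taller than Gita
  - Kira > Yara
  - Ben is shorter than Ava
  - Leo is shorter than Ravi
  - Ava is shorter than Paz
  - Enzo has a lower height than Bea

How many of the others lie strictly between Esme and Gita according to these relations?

The relations place Gita below Esme. An element lies strictly between them when it is forced above Gita and also forced below Esme.
Above Gita: {Leo, Ravi, Paz}. Below Esme: {Enzo, Ben, Yara, Gus, Leo, Ava, Ravi, Paz}.
Intersection: {Leo, Ravi, Paz} — 3.

3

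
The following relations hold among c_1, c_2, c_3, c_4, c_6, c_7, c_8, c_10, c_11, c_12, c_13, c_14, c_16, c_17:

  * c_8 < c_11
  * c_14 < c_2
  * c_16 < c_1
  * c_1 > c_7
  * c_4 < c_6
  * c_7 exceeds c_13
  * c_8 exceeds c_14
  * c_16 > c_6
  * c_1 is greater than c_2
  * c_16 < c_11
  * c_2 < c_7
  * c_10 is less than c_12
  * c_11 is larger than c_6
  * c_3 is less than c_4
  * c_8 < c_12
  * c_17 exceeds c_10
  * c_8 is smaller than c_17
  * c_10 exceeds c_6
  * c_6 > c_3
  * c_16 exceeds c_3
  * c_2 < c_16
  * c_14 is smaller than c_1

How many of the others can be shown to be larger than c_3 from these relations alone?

From c_3 the given relations immediately reach c_4, c_6, c_16.
From those, c_11, c_10, c_1 — 6 in total.
From those, c_12, c_17 — 8 in total.
Nothing else is reachable above c_3; 8 in all.

8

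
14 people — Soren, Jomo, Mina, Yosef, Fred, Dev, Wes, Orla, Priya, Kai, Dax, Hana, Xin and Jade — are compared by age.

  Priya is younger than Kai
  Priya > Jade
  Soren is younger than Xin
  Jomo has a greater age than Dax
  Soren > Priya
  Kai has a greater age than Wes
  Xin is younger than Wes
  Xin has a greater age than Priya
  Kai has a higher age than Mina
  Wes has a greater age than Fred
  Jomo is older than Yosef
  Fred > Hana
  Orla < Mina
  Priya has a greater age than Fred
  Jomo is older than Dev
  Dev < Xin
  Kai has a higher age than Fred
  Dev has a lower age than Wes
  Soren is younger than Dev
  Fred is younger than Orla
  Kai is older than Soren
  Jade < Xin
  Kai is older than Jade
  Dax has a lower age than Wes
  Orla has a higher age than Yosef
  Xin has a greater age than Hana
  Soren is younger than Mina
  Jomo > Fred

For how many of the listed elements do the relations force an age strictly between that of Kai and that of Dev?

2

The relations place Dev below Kai. An element lies strictly between them when it is forced above Dev and also forced below Kai.
Above Dev: {Jomo, Xin, Wes}. Below Kai: {Yosef, Hana, Fred, Orla, Jade, Priya, Soren, Mina, Dax, Xin, Wes}.
Intersection: {Xin, Wes} — 2.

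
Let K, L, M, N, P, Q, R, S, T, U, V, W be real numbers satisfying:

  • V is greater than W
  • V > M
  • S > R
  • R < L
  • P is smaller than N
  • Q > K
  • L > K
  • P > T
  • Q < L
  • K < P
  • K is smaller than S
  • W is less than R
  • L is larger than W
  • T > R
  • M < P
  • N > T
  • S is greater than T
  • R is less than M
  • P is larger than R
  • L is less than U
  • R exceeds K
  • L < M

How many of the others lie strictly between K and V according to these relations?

Chaining upward from K reaches: R, T, Q, L, M, P, N, S, U.
Chaining downward from V reaches: W, R, Q, L, M.
Strictly between K and V are those in both lists: R, Q, L, M — 4 elements.

4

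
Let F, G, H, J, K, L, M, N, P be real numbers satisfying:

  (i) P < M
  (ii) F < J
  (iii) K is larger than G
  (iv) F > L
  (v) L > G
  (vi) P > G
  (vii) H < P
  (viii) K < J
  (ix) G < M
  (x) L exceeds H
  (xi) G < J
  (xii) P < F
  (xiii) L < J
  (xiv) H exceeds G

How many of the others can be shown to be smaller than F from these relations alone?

4

Directly below F: P, L.
One step further: G, H (4 so far).
Nothing else is reachable below F; 4 in all.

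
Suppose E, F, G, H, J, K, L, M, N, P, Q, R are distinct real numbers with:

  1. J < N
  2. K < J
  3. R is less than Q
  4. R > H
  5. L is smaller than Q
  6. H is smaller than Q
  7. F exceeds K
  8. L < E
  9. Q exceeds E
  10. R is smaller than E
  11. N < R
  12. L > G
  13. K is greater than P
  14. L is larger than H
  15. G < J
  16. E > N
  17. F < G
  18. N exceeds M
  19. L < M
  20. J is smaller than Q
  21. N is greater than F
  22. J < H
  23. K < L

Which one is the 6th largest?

L

The consecutive relations fix a unique order: P < K < F < G < J < H < L < M < N < R < E < Q.
The 6th largest is L.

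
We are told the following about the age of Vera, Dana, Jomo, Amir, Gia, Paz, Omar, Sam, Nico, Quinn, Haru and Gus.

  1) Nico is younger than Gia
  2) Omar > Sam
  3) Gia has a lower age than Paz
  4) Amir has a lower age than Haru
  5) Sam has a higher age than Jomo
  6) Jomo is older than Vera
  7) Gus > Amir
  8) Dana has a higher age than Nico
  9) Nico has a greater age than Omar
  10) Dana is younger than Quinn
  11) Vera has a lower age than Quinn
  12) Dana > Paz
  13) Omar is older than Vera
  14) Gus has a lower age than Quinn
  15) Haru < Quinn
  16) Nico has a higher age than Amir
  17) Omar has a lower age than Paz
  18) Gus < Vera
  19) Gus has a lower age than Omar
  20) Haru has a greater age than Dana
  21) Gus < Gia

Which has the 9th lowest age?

Chaining the given pairs: Amir < Gus < Vera < Jomo < Sam < Omar < Nico < Gia < Paz < Dana < Haru < Quinn.
Counting 9 from the smallest end gives Paz.

Paz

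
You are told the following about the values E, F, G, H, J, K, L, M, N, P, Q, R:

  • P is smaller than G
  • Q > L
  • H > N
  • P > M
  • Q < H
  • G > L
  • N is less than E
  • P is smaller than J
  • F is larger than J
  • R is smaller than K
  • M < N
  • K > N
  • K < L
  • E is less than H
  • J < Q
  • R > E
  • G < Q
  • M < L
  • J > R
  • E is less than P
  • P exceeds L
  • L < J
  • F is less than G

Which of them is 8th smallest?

J

The consecutive relations fix a unique order: M < N < E < R < K < L < P < J < F < G < Q < H.
Counting 8 from the smallest end gives J.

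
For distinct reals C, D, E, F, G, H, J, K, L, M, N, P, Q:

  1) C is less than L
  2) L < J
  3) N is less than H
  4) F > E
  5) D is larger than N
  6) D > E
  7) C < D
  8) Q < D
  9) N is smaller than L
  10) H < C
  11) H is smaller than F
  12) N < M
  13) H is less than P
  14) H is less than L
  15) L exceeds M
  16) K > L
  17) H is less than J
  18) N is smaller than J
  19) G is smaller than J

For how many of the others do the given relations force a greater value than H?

7

The elements the relations force above H are F, C, P, L, K, D, J — no chain reaches any other.
That is 7.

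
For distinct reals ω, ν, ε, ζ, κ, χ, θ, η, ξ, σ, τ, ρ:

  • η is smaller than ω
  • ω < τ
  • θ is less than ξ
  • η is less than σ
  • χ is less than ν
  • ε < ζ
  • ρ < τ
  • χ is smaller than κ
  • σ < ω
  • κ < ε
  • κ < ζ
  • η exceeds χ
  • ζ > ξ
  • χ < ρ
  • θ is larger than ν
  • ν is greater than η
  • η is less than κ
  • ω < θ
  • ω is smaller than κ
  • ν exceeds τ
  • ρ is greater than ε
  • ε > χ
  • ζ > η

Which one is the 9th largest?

ω

Piecing the relations together gives one ordering: χ < η < σ < ω < κ < ε < ρ < τ < ν < θ < ξ < ζ.
Counting 9 from the largest end gives ω.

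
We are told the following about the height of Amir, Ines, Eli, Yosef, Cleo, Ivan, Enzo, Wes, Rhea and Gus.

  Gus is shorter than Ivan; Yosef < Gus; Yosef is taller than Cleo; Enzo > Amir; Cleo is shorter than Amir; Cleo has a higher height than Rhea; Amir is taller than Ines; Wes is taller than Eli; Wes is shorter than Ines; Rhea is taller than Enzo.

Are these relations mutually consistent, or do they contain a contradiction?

Chaining the given relations yields Amir < Enzo < Rhea < Cleo, so Amir < Cleo. But one relation states Cleo < Amir. These cannot both hold.

inconsistent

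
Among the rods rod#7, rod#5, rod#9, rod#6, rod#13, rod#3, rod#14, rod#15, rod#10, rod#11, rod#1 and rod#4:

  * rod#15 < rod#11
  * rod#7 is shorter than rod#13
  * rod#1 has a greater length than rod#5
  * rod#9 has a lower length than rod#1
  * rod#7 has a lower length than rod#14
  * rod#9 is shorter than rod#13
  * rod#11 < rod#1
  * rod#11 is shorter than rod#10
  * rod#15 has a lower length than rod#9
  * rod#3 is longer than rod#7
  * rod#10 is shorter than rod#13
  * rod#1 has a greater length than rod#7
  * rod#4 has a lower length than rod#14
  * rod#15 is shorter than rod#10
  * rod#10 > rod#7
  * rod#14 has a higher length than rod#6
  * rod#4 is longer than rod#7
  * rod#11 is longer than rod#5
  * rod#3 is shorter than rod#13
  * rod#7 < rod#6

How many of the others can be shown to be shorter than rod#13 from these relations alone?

Directly below rod#13: rod#7, rod#3, rod#9, rod#10.
One step further: rod#15, rod#11 (6 so far).
One step further: rod#5 (7 so far).
Nothing else is reachable below rod#13; 7 in all.

7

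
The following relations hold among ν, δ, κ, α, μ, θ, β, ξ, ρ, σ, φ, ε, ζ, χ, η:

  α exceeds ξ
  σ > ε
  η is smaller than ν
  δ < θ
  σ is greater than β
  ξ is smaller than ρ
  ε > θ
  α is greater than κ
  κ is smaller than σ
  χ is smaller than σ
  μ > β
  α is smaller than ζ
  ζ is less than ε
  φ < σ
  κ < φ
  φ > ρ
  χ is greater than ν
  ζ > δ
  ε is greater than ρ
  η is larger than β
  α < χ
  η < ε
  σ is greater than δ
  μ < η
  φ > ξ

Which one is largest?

σ

β is not greatest since β < σ; κ is not greatest since κ < φ; δ is not greatest since δ < ζ; ξ is not greatest since ξ < α; α is not greatest since α < ζ; ζ is not greatest since ζ < ε; μ is not greatest since μ < η; η is not greatest since η < ε; ρ is not greatest since ρ < φ; ν is not greatest since ν < χ; χ is not greatest since χ < σ; θ is not greatest since θ < ε; φ is not greatest since φ < σ; ε is not greatest since ε < σ.
Only σ has nothing above it, so σ is the largest.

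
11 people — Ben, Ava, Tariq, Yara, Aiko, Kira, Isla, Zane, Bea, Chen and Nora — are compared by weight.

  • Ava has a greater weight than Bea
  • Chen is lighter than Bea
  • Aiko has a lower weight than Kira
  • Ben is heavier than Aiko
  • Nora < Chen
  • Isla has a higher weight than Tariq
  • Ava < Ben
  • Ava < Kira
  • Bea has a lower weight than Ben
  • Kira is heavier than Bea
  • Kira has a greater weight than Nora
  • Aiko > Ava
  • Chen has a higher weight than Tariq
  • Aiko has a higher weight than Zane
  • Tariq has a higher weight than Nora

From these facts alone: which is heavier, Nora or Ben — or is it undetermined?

Ben

Nora < Chen and Chen < Bea give Nora < Bea.
Then Bea < Ava extends the chain to Ava.
With Ava < Ben: Nora < Chen < Bea < Ava < Ben.
So Ben is heavier.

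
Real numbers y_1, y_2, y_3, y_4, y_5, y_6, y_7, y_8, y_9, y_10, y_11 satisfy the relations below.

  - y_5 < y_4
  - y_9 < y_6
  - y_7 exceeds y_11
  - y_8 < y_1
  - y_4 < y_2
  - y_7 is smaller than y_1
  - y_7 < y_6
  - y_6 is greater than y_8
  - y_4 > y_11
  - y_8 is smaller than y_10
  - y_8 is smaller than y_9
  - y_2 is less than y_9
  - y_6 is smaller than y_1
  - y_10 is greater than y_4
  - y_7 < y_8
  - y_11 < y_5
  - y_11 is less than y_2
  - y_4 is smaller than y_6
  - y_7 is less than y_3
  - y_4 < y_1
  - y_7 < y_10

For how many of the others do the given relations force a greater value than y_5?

6

The elements the relations force above y_5 are y_4, y_2, y_9, y_6, y_10, y_1 — no chain reaches any other.
That is 6.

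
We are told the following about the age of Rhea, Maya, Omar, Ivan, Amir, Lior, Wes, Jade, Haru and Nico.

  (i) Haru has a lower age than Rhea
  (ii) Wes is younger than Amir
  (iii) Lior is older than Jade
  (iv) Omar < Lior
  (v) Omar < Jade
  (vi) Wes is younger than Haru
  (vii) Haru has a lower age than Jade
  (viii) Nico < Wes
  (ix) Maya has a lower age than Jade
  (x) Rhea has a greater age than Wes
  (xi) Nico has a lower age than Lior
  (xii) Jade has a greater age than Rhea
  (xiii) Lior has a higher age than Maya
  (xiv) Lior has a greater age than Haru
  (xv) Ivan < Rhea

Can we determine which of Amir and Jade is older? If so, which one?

Following every chain through Amir: below Amir we get Nico, Wes.
Jade is not reached, and no chain runs the other way from Jade to Amir.
So the given relations leave the order of Amir and Jade undetermined.

undetermined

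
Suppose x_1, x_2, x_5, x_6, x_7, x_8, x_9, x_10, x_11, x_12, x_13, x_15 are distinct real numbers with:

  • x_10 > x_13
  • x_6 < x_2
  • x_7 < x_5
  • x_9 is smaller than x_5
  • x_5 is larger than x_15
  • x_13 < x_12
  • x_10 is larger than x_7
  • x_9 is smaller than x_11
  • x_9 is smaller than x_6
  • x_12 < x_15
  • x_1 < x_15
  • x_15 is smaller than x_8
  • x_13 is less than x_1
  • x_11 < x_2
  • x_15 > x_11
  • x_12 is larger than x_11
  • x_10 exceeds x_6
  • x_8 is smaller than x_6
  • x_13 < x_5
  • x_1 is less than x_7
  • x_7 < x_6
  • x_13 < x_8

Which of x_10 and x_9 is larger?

x_10

Link the given pairs in sequence: x_9 < x_11; x_11 < x_12; x_12 < x_15; x_15 < x_8; x_8 < x_6; x_6 < x_10.
Together: x_9 < x_11 < x_12 < x_15 < x_8 < x_6 < x_10.
So x_9 < x_10; x_10 is the larger of the two.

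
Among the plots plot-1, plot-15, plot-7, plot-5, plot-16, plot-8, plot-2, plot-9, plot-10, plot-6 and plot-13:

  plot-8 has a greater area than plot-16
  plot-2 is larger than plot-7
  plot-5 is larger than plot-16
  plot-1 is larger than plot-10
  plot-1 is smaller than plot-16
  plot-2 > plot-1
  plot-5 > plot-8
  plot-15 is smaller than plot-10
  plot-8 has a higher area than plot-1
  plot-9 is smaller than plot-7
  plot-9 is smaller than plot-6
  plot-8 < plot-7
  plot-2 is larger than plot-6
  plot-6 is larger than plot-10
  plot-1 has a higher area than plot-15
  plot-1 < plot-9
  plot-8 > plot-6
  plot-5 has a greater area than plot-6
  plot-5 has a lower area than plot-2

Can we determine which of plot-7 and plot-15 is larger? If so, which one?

plot-7

Link the given pairs in sequence: plot-15 < plot-10; plot-10 < plot-1; plot-1 < plot-9; plot-9 < plot-6; plot-6 < plot-8; plot-8 < plot-7.
Chaining these gives plot-15 < plot-10 < plot-1 < plot-9 < plot-6 < plot-8 < plot-7.
So plot-7 is larger.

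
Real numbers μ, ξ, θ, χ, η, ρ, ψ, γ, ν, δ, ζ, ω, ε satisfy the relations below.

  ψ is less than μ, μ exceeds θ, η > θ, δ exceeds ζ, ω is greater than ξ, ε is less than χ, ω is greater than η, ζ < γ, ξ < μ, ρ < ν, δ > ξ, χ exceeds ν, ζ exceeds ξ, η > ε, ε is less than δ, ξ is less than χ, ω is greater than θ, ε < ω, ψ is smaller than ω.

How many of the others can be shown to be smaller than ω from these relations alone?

5

Directly below ω: θ, ε, ξ, ψ, η.
No other element is forced below ω by the given relations, so the count is 5.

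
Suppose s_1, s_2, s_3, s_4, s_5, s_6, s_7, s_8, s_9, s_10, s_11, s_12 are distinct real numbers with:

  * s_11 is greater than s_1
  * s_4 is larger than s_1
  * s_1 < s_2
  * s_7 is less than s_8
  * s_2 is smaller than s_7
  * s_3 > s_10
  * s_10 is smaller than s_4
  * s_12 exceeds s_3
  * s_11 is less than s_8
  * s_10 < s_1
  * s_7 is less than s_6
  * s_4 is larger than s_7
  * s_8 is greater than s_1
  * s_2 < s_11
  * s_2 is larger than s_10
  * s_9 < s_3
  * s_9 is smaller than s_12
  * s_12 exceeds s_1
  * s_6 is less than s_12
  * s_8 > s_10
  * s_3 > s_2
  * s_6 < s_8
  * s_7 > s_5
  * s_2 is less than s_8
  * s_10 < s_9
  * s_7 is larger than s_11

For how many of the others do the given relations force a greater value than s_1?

From s_1 the given relations immediately reach s_2, s_11, s_4, s_8, s_12.
From those, s_7, s_3 — 7 in total.
From those, s_6 — 8 in total.
No other element is forced above s_1 by the given relations, so the count is 8.

8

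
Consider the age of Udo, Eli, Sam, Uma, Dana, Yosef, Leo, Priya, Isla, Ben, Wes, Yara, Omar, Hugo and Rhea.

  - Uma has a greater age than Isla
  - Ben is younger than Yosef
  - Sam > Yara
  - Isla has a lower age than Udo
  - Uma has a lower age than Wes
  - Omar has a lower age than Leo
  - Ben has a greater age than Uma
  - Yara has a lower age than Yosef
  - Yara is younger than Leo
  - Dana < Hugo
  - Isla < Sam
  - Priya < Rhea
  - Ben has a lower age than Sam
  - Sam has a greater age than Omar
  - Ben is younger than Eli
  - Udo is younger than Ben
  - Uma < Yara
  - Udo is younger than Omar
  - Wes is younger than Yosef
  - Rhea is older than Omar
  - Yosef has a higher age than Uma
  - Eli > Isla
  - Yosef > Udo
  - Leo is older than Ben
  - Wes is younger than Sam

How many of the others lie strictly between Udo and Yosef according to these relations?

Chaining upward from Udo reaches: Ben, Omar, Leo, Sam, Eli, Rhea.
Chaining downward from Yosef reaches: Isla, Uma, Ben, Wes, Yara.
Strictly between Udo and Yosef are those in both lists: Ben — 1 element.

1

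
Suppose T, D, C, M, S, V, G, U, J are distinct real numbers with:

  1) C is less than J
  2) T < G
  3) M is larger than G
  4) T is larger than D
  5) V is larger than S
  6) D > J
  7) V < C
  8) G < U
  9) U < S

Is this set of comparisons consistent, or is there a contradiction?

inconsistent

Chaining the given relations yields U < S < V < C < J < D < T < G, so U < G. But one relation states G < U. These cannot both hold.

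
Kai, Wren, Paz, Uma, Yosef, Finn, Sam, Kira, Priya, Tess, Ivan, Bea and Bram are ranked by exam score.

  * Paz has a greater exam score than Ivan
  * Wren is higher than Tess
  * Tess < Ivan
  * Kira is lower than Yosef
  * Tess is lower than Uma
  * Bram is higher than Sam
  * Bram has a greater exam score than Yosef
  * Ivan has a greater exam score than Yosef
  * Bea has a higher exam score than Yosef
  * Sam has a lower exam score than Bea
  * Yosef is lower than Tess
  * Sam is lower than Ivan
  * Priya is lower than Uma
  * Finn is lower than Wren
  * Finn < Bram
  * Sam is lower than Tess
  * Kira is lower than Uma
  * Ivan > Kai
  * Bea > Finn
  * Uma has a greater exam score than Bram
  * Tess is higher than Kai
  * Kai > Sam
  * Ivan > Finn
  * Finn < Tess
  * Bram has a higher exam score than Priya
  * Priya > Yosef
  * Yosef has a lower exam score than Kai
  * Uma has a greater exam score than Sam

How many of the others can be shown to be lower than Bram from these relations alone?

The elements the relations force below Bram are Sam, Kira, Yosef, Finn, Priya — no chain reaches any other.
That is 5.

5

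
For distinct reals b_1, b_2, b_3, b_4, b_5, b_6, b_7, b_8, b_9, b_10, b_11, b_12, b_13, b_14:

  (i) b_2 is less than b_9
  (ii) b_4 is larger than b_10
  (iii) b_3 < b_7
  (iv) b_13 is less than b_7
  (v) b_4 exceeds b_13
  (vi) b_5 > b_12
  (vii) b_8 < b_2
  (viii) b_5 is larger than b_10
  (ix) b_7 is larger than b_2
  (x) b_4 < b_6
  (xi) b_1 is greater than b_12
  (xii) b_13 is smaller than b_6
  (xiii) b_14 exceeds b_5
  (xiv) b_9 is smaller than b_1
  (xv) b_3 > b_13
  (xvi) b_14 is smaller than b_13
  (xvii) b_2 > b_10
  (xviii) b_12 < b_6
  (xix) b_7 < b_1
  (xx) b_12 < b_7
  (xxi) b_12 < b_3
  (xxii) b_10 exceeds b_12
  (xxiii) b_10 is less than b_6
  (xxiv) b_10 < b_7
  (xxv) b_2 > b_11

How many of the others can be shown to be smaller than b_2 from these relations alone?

Directly below b_2: b_10, b_11, b_8.
One step further: b_12 (4 so far).
No other element is forced below b_2 by the given relations, so the count is 4.

4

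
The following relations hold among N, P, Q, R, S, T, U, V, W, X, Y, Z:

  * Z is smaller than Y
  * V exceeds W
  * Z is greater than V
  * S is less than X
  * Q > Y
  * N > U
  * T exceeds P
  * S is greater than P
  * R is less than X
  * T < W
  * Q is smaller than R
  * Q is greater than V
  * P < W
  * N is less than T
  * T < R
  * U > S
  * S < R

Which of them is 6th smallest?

The consecutive relations fix a unique order: P < S < U < N < T < W < V < Z < Y < Q < R < X.
Counting 6 from the smallest end gives W.

W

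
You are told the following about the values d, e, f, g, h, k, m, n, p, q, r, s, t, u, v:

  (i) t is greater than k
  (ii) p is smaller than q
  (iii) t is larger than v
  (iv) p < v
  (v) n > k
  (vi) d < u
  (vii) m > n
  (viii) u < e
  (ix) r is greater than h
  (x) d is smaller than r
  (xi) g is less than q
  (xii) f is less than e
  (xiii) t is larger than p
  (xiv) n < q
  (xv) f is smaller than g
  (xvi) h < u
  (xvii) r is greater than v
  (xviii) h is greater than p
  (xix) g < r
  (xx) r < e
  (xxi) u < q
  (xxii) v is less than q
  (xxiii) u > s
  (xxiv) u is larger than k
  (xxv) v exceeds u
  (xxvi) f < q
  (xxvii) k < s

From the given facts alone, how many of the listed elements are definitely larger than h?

6

Directly above h: u, r.
One step further: v, e, q (5 so far).
One step further: t (6 so far).
Nothing else is reachable above h; 6 in all.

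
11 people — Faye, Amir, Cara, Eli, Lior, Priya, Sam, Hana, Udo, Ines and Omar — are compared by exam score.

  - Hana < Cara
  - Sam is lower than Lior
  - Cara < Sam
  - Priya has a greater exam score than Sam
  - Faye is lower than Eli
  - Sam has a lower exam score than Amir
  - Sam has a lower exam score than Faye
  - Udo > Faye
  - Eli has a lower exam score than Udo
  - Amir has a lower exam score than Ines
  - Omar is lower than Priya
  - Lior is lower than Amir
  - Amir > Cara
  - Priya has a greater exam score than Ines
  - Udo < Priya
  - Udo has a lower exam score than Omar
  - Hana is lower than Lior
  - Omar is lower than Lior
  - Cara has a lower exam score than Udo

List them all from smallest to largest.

Hana < Cara < Sam < Faye < Eli < Udo < Omar < Lior < Amir < Ines < Priya

The consecutive links are each given: Hana < Cara; Cara < Sam; Sam < Faye; Faye < Eli; Eli < Udo; Udo < Omar; Omar < Lior; Lior < Amir; Amir < Ines; Ines < Priya.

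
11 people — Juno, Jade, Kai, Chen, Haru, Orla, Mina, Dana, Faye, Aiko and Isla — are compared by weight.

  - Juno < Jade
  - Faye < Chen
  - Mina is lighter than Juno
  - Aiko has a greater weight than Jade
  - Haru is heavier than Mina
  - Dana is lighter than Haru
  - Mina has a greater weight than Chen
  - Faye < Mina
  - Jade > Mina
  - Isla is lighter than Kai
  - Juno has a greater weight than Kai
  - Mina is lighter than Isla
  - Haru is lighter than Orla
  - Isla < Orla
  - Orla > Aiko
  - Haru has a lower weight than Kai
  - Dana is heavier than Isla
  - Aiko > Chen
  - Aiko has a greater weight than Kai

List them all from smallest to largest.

Faye < Chen < Mina < Isla < Dana < Haru < Kai < Juno < Jade < Aiko < Orla

Each adjacent pair is fixed by a given relation: Faye < Chen; Chen < Mina; Mina < Isla; Isla < Dana; Dana < Haru; Haru < Kai; Kai < Juno; Juno < Jade; Jade < Aiko; Aiko < Orla. Chaining them end to end gives the full order.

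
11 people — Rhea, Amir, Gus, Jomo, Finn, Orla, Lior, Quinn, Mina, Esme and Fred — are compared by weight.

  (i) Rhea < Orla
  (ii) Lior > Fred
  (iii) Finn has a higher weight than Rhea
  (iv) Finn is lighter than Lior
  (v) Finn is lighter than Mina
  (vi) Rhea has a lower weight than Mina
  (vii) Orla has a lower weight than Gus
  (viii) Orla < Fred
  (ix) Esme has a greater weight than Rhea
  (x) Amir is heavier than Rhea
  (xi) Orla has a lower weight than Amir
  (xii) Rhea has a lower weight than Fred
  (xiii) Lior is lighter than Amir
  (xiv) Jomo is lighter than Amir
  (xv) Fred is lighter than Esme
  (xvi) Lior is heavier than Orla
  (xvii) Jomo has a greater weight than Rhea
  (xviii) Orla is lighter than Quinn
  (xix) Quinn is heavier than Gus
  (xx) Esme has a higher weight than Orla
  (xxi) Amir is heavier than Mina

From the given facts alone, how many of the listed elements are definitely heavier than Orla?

From Orla the given relations immediately reach Fred, Gus, Quinn, Esme, Lior, Amir.
No other element is forced above Orla by the given relations, so the count is 6.

6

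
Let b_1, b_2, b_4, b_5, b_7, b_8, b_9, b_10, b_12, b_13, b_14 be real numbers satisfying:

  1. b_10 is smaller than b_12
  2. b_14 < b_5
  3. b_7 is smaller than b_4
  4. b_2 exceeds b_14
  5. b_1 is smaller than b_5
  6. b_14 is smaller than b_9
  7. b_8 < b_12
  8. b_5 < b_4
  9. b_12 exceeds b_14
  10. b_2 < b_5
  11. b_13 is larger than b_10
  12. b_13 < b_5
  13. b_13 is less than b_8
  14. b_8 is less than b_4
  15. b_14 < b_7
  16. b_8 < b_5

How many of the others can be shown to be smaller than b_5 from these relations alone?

The elements the relations force below b_5 are b_14, b_10, b_2, b_1, b_13, b_8 — no chain reaches any other.
That is 6.

6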